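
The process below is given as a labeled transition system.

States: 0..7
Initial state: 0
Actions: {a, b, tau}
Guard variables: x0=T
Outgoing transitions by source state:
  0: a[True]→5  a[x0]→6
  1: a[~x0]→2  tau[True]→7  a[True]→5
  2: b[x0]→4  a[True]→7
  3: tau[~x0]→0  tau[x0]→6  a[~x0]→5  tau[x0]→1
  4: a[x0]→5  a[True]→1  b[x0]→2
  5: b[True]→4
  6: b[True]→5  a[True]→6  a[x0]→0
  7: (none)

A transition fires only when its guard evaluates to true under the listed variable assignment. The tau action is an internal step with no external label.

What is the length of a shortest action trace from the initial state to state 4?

Answer: 2

Working:
Layered search for 4:
  depth 0: {0}
  depth 1: {5,6}
  depth 2: {4}
4 enters at depth 2; path a·b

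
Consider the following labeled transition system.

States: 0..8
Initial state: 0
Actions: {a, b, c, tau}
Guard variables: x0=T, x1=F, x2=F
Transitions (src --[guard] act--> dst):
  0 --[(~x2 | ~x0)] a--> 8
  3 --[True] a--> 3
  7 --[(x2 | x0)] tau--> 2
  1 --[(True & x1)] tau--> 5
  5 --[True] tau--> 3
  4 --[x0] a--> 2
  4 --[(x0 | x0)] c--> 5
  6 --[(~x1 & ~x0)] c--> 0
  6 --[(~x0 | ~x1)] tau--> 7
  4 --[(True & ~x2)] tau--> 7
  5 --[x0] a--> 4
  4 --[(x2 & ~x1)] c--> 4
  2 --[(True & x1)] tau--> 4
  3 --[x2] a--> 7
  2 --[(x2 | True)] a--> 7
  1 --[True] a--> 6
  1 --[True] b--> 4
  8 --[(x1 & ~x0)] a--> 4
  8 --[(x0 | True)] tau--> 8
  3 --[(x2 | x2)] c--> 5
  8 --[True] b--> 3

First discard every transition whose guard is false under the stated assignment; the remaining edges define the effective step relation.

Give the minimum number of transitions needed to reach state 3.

Answer: 2

Analysis:
Layered search for 3:
  Layer 0: {0}
  Layer 1: {8}
  Layer 2: {3}
first hit 3 at d=2 via a·b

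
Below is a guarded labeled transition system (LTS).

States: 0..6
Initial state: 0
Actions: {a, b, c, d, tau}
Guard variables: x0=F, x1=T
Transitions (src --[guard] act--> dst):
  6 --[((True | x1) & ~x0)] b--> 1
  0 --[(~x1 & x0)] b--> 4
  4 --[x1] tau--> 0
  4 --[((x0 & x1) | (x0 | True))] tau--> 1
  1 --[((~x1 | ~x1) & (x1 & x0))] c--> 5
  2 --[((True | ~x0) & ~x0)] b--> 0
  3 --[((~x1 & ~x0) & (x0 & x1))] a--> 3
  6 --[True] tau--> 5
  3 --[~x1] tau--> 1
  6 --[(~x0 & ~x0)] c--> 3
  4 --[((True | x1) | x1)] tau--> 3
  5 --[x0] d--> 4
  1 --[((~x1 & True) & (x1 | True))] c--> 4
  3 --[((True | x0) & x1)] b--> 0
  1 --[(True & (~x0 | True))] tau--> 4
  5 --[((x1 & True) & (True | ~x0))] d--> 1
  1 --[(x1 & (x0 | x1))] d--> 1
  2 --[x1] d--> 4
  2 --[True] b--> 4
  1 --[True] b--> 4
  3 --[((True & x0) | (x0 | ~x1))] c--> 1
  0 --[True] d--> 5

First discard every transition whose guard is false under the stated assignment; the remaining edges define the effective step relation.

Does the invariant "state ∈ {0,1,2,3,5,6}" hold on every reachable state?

Answer: INVARIANT VIOLATED at state 4

Analysis:
Allowed set {0,1,2,3,5,6}
Reachable = {0,1,3,4,5}
  0: ✓
  1: ✓
  3: ✓
  4: ✗ unsafe
  5: ✓
reach 4 via d·d·tau — violates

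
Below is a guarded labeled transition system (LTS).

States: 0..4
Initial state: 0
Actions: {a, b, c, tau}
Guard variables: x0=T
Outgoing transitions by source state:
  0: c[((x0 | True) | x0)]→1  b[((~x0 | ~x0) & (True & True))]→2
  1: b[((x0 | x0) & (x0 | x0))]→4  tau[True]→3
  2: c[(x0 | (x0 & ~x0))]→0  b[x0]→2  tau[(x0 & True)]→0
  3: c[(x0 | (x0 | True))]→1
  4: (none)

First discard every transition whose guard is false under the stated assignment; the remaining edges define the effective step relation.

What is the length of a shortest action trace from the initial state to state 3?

Layered search for 3:
  depth 0: {0}
  depth 1: {1}
  depth 2: {3,4}
first hit 3 at d=2 via c·tau

Answer: 2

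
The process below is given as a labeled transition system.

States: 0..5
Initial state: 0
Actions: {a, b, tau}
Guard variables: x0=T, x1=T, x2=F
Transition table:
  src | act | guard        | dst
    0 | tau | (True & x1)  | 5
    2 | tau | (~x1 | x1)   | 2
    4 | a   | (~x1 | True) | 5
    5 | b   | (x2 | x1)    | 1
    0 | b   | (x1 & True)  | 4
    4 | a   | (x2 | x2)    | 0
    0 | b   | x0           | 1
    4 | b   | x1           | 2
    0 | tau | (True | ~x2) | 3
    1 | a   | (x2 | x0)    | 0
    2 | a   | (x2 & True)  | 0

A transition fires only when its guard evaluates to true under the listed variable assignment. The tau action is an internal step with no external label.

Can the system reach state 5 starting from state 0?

9 transition(s) survive guard evaluation.
L0 = {0}
L1 = {1,3,4,5}  now seen {0,1,3,4,5}
L2 = {2}  now seen {0,1,2,3,4,5}
Reach set: {0,1,2,3,4,5}
Path to 5: tau

Answer: REACHABLE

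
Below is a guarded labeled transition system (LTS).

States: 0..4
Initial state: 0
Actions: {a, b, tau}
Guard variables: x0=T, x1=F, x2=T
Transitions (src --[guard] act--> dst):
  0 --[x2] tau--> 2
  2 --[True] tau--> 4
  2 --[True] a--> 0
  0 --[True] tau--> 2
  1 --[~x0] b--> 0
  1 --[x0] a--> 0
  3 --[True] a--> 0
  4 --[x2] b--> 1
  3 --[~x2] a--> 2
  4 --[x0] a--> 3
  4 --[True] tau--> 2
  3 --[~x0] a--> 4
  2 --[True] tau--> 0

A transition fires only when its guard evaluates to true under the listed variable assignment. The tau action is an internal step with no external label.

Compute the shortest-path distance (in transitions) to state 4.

Answer: 2

Analysis:
Layered search for 4:
  L0 = {0}
  L1 = {2}
  L2 = {4}
depth(4)=2, e.g. tau·tau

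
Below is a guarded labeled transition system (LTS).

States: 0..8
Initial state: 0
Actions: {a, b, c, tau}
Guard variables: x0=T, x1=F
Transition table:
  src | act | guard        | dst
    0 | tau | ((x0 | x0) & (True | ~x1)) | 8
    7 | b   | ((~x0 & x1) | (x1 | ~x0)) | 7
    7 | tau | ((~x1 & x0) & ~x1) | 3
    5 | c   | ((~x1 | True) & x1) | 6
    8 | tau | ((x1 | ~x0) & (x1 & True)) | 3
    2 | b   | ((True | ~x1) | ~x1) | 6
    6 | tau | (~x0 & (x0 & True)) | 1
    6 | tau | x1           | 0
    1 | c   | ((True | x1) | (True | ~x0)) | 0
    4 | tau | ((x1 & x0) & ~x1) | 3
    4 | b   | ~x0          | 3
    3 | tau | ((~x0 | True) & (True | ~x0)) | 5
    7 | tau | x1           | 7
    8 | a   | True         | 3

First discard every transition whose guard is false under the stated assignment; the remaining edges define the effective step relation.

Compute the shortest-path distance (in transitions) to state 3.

Answer: 2

Trace:
Layered search for 3:
  Layer 0: {0}
  Layer 1: {8}
  Layer 2: {3}
depth(3)=2, e.g. tau·a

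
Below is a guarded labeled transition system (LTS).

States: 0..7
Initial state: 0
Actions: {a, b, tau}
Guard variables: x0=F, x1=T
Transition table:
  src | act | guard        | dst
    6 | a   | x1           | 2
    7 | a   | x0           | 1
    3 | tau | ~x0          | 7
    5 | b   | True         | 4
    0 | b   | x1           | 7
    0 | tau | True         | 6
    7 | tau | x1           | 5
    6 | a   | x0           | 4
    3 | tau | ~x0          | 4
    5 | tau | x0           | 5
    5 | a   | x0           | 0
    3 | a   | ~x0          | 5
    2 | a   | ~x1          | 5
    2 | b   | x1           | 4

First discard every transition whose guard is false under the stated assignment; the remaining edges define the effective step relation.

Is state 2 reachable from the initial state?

9 transition(s) survive guard evaluation.
Layer 0: {0}
Layer 1: {6,7}  now seen {0,6,7}
Layer 2: {2,5}  now seen {0,2,5,6,7}
Layer 3: {4}  now seen {0,2,4,5,6,7}
Reachable = {0,2,4,5,6,7}
witness 2: tau·a

Answer: REACHABLE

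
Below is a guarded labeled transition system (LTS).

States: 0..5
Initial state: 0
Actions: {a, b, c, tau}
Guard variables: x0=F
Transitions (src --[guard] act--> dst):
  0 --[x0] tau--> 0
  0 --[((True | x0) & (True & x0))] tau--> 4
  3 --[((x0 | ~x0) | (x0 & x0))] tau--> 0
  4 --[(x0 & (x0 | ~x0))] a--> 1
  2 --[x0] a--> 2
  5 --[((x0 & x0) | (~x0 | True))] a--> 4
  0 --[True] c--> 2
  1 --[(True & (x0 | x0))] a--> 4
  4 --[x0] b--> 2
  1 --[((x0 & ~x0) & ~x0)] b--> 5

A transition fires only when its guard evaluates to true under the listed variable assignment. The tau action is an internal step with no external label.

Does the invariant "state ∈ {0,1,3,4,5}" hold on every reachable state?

Answer: INVARIANT VIOLATED at state 2

Working:
Allowed set {0,1,3,4,5}
R = {0,2}
  0: ✓
  2: VIOLATES
witness against invariant: c → 2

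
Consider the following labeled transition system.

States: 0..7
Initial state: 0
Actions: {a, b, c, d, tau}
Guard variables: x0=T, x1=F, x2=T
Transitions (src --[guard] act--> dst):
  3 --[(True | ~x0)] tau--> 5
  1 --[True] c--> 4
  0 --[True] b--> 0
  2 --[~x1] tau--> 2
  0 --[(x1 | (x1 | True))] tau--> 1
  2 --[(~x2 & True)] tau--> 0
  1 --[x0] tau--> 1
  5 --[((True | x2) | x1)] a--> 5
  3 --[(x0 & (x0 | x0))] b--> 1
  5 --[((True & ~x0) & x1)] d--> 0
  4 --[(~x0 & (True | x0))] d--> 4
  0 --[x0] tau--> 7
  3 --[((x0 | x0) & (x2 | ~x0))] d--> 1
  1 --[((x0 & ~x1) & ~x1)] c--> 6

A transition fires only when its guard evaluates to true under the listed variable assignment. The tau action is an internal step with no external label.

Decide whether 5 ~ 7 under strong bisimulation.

Answer: NOT BISIMILAR

Working:
Bisimulation quotient by refinement:
  P[0] = {{0,1,2,3,4,5,6,7}}
  P[1] = {{0},{1},{2},{3},{4,6,7},{5}}
Fixed point at round 2; 6 class(es).
5∈{5}, 7∈{4,6,7}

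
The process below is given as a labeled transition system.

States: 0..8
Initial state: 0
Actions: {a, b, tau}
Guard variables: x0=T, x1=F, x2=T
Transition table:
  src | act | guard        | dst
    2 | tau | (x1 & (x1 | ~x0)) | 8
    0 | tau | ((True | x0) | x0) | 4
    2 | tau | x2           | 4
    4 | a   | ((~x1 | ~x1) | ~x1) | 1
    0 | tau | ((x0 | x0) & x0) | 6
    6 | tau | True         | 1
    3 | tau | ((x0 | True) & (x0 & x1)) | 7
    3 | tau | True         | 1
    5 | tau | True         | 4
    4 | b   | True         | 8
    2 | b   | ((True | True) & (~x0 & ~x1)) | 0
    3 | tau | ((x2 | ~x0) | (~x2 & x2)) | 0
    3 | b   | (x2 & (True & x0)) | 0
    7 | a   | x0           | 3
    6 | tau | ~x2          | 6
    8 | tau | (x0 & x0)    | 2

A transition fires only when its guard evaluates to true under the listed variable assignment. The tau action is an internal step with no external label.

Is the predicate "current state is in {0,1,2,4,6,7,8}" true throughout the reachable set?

Answer: INVARIANT HOLDS

Trace:
Allowed set {0,1,2,4,6,7,8}
R = {0,1,2,4,6,8}
  0: ok
  1: ok
  2: ok
  4: ok
  6: ok
  8: ok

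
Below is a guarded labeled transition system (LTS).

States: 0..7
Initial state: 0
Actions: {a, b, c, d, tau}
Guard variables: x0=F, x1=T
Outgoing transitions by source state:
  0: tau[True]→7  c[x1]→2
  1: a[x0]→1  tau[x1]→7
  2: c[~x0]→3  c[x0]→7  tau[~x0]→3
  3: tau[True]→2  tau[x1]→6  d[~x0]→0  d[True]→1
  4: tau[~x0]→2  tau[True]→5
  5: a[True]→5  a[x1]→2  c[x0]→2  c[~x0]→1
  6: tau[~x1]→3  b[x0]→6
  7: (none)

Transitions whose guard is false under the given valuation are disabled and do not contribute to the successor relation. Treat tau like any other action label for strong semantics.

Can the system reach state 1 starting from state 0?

Answer: REACHABLE

Working:
Guard filter leaves 14 enabled edge(s).
L0 = {0}
L1 = {2,7}  cumulative {0,2,7}
L2 = {3}  cumulative {0,2,3,7}
L3 = {1,6}  cumulative {0,1,2,3,6,7}
Reach set: {0,1,2,3,6,7}
trace reaching 1: c·c·d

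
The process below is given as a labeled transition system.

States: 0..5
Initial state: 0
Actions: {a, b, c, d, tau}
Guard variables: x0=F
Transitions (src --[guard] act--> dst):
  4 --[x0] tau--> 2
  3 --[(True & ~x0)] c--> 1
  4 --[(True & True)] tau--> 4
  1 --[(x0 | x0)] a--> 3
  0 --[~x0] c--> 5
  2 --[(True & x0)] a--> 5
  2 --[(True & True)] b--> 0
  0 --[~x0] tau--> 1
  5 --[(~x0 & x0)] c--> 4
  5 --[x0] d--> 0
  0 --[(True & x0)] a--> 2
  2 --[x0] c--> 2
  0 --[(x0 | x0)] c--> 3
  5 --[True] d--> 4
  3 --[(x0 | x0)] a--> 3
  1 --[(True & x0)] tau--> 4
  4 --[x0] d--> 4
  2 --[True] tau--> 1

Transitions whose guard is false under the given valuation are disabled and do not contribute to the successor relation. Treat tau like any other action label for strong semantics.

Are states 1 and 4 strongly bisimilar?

Bisimulation quotient by refinement:
  P[0] = {{0,1,2,3,4,5}}
  P[1] = {{0},{1},{2},{3},{4},{5}}
Fixed point at round 2; 6 class(es).
[1]={1}  [4]={4}

Answer: NOT BISIMILAR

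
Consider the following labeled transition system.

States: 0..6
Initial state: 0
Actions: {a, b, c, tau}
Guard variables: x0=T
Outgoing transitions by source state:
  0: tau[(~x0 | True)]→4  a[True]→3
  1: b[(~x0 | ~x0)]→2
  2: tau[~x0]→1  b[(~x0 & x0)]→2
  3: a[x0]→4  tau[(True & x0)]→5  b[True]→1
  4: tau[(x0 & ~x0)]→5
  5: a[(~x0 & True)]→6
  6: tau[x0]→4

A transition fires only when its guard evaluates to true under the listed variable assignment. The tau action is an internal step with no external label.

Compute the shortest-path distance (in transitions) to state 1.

BFS to 1:
  depth 0: {0}
  depth 1: {3,4}
  depth 2: {1,5}
depth(1)=2, e.g. a·b

Answer: 2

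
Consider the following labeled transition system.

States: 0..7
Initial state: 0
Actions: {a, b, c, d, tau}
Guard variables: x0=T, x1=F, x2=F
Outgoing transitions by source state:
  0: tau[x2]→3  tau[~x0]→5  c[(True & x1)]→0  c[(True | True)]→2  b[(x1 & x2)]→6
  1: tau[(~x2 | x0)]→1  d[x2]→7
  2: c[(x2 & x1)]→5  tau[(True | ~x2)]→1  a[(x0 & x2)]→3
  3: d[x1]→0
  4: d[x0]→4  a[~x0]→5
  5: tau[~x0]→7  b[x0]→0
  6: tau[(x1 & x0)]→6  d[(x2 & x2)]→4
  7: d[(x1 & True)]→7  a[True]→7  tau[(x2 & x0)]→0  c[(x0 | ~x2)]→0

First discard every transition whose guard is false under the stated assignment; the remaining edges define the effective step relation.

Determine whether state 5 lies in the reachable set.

Answer: UNREACHABLE

Trace:
After dropping false guards: 7 live edges.
L0 = {0}
L1 = {2}  cumulative {0,2}
L2 = {1}  cumulative {0,1,2}
R = {0,1,2}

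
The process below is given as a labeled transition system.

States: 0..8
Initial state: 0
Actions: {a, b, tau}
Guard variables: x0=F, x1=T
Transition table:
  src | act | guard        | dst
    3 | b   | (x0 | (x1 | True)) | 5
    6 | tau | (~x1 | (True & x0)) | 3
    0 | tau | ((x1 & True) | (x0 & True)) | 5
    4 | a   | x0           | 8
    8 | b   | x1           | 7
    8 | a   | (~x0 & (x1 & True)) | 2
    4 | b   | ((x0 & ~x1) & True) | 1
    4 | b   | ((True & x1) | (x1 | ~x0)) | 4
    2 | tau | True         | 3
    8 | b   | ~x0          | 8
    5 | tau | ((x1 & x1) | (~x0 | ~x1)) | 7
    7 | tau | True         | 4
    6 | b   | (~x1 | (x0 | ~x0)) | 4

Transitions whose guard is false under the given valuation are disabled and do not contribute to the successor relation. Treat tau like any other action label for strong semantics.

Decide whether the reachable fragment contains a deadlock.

R = {0,4,5,7}
  0: tau→5  [1 out]
  4: b→4  [1 out]
  5: tau→7  [1 out]
  7: tau→4  [1 out]

Answer: DEADLOCK-FREE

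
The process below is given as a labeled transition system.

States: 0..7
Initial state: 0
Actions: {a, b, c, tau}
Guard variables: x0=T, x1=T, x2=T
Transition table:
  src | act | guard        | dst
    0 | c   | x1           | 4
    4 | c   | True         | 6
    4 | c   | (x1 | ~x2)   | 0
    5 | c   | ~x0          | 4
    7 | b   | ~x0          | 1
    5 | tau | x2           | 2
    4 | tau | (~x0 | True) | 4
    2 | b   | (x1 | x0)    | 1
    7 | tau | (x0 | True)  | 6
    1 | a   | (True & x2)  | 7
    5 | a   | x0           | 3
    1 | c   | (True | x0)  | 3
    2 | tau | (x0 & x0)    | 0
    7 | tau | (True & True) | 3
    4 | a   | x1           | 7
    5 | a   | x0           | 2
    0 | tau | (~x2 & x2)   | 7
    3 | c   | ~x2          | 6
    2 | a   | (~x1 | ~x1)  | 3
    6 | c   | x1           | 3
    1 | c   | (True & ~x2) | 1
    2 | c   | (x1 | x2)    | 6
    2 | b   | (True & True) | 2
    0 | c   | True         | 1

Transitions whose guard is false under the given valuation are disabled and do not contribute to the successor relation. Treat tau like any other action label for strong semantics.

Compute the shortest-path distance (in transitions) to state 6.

Answer: 2

Working:
Layered search for 6:
  Layer 0: {0}
  Layer 1: {1,4}
  Layer 2: {3,6,7}
depth(6)=2, e.g. c·c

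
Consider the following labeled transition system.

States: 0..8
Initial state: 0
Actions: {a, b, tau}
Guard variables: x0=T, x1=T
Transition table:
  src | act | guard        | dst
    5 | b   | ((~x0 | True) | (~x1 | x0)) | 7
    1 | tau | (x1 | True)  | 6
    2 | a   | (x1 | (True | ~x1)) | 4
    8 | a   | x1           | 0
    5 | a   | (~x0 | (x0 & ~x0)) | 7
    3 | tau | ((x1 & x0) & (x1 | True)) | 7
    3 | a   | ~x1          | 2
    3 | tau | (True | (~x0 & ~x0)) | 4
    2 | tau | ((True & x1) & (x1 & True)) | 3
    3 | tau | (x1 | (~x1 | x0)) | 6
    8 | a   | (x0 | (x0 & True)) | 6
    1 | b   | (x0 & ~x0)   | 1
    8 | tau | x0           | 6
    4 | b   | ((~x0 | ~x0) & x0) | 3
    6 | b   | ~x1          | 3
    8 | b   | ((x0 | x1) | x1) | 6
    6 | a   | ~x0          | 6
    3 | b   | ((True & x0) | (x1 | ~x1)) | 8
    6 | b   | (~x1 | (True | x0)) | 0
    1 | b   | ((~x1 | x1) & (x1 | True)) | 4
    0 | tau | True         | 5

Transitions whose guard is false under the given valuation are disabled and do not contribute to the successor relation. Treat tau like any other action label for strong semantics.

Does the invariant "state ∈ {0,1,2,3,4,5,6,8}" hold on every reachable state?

Answer: INVARIANT VIOLATED at state 7

Working:
Inv-set: {0,1,2,3,4,5,6,8}
R = {0,5,7}
  0: ok
  5: ok
  7: VIOLATES
witness against invariant: tau·b → 7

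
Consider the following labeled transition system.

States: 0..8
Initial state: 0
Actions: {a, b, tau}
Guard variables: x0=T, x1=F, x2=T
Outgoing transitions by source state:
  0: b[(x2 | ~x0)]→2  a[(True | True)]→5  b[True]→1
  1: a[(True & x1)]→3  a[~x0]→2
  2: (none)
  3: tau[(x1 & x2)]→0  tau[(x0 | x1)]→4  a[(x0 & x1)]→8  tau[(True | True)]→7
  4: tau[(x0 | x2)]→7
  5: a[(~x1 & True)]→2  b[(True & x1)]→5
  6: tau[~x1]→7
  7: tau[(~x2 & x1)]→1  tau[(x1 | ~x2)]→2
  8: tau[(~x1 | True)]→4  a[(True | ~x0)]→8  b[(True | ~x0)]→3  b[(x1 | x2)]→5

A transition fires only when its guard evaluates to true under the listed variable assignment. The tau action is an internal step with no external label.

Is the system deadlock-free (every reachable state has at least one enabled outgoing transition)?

R = {0,1,2,5}
  0: a→5  b→1  b→2  [3 out]
  1: ∅  [deadlock]
  2: ∅  [deadlock]
  5: a→2  [1 out]
trace reaching 1: b

Answer: DEADLOCK at state 1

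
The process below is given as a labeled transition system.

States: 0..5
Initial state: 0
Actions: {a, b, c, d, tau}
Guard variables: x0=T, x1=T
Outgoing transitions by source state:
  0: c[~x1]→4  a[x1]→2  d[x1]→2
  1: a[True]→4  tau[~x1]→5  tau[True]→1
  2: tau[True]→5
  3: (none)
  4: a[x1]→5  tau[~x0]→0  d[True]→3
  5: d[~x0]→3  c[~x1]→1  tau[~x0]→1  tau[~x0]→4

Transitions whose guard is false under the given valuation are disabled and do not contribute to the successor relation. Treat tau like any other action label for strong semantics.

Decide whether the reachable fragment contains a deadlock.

Answer: DEADLOCK at state 5

Trace:
R = {0,2,5}
  0: a→2  d→2  [2 out]
  2: tau→5  [1 out]
  5: ∅  [STUCK]
Path to 5: a·tau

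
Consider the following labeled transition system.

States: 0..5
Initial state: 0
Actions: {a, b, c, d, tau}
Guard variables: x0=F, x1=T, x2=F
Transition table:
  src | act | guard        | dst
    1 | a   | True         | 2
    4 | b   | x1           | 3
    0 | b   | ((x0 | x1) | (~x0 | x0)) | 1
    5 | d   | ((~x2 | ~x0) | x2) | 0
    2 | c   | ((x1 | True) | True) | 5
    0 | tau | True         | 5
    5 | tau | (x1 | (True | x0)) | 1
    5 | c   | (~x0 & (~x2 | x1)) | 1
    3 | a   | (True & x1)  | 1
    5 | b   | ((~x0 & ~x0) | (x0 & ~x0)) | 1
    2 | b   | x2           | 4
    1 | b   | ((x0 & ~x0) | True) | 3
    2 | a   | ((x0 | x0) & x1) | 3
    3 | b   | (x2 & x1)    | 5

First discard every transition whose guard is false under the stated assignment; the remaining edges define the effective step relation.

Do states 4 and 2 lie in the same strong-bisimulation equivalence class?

Answer: NOT BISIMILAR

Working:
Bisimulation quotient by refinement:
  P[0] = {{0,1,2,3,4,5}}
  P[1] = {{0},{1},{2},{3},{4},{5}}
6 equivalence class(es) (converged in 2)
class of 4: {4}; class of 2: {2}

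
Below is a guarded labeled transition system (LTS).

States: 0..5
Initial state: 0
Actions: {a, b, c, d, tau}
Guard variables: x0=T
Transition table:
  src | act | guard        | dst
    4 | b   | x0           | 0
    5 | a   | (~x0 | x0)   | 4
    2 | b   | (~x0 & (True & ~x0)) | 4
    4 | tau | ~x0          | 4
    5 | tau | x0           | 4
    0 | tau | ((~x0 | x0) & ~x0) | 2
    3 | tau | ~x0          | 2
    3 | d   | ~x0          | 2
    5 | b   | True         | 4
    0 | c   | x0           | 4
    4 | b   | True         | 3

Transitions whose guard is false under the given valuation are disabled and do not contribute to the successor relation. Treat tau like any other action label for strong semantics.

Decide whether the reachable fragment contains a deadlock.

Answer: DEADLOCK at state 3

Working:
R = {0,3,4}
  0: c→4  [deg 1]
  3: ∅  [deadlock]
  4: b→0  b→3  [deg 2]
witness 3: c·b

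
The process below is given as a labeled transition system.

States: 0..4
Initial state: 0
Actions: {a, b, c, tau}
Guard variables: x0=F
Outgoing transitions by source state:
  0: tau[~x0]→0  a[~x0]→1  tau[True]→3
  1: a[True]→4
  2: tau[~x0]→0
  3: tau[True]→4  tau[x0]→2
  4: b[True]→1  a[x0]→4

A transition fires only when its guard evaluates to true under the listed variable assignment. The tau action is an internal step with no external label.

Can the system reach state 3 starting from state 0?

Answer: REACHABLE

Working:
After dropping false guards: 7 live edges.
depth 0: {0}
depth 1: {1,3}  total {0,1,3}
depth 2: {4}  total {0,1,3,4}
Reach set: {0,1,3,4}
witness 3: tau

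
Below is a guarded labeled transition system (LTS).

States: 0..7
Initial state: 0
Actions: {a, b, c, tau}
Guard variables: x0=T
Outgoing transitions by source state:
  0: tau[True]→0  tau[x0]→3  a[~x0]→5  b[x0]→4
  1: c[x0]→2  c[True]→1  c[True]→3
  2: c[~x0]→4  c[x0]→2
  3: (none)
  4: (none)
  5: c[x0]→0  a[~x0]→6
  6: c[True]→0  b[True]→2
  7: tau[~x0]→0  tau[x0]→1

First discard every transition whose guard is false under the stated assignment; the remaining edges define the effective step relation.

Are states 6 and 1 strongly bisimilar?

Answer: NOT BISIMILAR

Trace:
Compute ~ classes (split until stable):
  round 0: {{0,1,2,3,4,5,6,7}}
  round 1: {{0},{1,2,5},{3,4},{6},{7}}
  round 2: {{0},{1},{2},{3,4},{5},{6},{7}}
7 equivalence class(es) (converged in 3)
[6]={6}  [1]={1}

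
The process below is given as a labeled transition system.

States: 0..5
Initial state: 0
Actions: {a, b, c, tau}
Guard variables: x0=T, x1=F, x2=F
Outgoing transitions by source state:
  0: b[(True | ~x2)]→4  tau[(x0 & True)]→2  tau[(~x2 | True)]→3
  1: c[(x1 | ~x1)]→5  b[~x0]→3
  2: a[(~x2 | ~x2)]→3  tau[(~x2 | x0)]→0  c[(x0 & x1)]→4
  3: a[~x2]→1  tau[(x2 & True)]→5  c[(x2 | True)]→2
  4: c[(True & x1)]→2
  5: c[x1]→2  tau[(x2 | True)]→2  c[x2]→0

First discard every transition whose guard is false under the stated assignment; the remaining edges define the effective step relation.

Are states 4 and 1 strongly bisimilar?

Bisimulation quotient by refinement:
  P[0] = {{0,1,2,3,4,5}}
  P[1] = {{0},{1},{2},{3},{4},{5}}
stable after 2 split(s): 6 block(s)
[4]={4}  [1]={1}

Answer: NOT BISIMILAR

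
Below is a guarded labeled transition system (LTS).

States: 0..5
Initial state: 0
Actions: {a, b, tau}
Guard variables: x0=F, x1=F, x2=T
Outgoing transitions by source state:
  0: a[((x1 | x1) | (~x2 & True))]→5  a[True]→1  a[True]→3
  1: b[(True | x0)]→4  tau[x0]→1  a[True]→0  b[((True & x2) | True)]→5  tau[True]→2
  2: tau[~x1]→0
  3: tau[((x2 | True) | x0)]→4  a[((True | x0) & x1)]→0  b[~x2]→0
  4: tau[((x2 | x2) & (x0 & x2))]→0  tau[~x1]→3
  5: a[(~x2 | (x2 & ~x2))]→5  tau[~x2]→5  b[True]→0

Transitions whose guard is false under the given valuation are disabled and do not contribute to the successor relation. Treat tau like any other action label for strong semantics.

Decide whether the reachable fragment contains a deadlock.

R = {0,1,2,3,4,5}
  0: a→1  a→3  [2 out]
  1: a→0  b→4  b→5  tau→2  [4 out]
  2: tau→0  [1 out]
  3: tau→4  [1 out]
  4: tau→3  [1 out]
  5: b→0  [1 out]

Answer: DEADLOCK-FREE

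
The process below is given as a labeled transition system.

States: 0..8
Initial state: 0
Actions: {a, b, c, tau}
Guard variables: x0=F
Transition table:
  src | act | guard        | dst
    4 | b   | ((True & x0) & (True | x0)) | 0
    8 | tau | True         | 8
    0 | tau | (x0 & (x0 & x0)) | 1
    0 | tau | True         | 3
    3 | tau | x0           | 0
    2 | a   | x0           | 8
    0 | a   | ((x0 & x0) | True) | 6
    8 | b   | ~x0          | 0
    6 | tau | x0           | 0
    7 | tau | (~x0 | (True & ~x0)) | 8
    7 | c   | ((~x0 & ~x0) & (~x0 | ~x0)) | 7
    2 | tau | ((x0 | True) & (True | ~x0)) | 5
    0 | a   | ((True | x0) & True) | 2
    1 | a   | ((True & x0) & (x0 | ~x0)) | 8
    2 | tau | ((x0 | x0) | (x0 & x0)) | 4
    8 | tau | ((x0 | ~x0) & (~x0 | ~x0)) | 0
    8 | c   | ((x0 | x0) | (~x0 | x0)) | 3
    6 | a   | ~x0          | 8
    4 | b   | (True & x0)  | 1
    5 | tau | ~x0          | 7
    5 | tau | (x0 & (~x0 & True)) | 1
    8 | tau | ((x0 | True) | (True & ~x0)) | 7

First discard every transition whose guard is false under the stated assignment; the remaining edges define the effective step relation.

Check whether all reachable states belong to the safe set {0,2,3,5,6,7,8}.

Inv-set: {0,2,3,5,6,7,8}
Reach set: {0,2,3,5,6,7,8}
  0: ok
  2: ok
  3: ok
  5: ok
  6: ok
  7: ok
  8: ok

Answer: INVARIANT HOLDS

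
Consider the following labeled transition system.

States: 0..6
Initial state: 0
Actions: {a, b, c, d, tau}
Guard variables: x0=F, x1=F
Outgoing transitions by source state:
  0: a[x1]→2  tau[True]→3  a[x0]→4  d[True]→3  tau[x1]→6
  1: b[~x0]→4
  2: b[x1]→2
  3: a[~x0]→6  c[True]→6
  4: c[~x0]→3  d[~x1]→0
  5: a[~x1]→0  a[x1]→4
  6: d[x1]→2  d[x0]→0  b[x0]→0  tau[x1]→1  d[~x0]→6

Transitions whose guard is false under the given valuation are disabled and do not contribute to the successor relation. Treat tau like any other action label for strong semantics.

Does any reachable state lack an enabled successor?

R = {0,3,6}
  0: d→3  tau→3  [deg 2]
  3: a→6  c→6  [deg 2]
  6: d→6  [deg 1]

Answer: DEADLOCK-FREE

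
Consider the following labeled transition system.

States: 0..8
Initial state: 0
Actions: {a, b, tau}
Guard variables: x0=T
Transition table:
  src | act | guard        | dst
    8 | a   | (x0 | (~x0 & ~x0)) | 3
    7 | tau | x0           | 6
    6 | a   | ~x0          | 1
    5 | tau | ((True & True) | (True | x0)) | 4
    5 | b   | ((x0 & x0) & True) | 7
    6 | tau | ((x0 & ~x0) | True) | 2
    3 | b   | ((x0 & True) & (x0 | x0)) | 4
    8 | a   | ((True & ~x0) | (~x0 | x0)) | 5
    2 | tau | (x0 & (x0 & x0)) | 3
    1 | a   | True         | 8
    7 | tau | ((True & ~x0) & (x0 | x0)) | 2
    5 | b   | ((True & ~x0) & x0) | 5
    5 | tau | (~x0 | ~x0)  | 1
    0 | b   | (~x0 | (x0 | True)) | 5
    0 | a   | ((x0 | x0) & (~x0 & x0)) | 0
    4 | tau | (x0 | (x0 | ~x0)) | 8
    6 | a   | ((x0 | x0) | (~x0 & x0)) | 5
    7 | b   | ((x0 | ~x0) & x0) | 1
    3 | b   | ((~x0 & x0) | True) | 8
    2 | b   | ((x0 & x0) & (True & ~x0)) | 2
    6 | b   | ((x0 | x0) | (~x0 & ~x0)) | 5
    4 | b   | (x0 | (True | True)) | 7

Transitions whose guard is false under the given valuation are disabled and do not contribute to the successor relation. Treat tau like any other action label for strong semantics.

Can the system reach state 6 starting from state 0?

Answer: REACHABLE

Analysis:
Guard filter leaves 16 enabled edge(s).
L0 = {0}
L1 = {5}  now seen {0,5}
L2 = {4,7}  now seen {0,4,5,7}
L3 = {1,6,8}  now seen {0,1,4,5,6,7,8}
L4 = {2,3}  now seen {0,1,2,3,4,5,6,7,8}
Reachable = {0,1,2,3,4,5,6,7,8}
witness 6: b·b·tau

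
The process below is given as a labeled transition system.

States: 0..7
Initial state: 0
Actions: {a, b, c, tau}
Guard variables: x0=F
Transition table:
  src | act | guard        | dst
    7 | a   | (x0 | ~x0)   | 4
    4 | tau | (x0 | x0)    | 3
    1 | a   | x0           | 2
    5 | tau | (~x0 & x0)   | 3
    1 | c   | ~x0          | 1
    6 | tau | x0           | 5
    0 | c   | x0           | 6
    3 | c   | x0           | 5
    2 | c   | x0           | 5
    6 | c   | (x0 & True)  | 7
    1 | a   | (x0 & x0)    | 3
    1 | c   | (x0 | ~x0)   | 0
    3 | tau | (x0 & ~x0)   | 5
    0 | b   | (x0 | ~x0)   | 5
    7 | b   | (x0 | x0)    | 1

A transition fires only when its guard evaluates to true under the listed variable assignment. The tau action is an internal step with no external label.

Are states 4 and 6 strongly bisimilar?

Refine partition for ~:
  round 0: {{0,1,2,3,4,5,6,7}}
  round 1: {{0},{1},{2,3,4,5,6},{7}}
4 equivalence class(es) (converged in 2)
4∈{2,3,4,5,6}, 6∈{2,3,4,5,6}

Answer: BISIMILAR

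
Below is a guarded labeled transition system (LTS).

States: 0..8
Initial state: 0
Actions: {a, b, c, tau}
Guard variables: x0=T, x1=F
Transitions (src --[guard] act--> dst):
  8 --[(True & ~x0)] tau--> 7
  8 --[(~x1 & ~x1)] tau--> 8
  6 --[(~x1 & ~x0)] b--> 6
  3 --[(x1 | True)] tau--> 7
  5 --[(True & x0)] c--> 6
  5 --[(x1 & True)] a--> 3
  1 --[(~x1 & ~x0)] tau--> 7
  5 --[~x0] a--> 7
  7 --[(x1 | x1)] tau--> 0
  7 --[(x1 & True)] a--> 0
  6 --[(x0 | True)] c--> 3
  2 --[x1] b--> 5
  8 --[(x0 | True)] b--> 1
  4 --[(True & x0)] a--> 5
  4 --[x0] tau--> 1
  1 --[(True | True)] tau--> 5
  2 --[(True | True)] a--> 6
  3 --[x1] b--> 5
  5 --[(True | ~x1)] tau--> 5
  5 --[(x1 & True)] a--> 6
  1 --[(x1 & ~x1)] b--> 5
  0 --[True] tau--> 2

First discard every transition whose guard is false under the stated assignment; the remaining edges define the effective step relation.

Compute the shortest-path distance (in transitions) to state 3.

Breadth-first toward 3:
  L0 = {0}
  L1 = {2}
  L2 = {6}
  L3 = {3}
depth(3)=3, e.g. tau·a·c

Answer: 3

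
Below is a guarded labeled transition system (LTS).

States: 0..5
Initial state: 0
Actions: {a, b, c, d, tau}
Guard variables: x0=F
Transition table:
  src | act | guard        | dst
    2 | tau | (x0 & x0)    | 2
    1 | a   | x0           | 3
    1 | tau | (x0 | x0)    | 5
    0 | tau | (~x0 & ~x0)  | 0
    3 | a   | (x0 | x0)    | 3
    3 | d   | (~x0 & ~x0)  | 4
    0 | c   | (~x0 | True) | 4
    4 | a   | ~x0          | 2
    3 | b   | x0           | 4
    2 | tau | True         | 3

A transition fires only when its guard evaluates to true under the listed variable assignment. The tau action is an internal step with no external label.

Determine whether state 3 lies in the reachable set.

5 transition(s) survive guard evaluation.
L0 = {0}
L1 = {4}  now seen {0,4}
L2 = {2}  now seen {0,2,4}
L3 = {3}  now seen {0,2,3,4}
Reachable = {0,2,3,4}
witness 3: c·a·tau

Answer: REACHABLE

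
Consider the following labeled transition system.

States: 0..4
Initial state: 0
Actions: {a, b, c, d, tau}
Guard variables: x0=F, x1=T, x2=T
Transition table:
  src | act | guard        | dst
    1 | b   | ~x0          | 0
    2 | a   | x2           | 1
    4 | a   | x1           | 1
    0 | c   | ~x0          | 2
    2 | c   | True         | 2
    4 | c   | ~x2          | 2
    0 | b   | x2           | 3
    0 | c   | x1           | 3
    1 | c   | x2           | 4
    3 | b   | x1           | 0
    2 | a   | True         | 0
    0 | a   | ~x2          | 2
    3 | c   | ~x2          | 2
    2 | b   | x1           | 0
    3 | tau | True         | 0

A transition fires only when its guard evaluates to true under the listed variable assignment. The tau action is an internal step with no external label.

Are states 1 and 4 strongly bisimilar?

Answer: NOT BISIMILAR

Working:
Refine partition for ~:
  round 0: {{0,1,2,3,4}}
  round 1: {{0,1},{2},{3},{4}}
  round 2: {{0},{1},{2},{3},{4}}
5 equivalence class(es) (converged in 3)
class of 1: {1}; class of 4: {4}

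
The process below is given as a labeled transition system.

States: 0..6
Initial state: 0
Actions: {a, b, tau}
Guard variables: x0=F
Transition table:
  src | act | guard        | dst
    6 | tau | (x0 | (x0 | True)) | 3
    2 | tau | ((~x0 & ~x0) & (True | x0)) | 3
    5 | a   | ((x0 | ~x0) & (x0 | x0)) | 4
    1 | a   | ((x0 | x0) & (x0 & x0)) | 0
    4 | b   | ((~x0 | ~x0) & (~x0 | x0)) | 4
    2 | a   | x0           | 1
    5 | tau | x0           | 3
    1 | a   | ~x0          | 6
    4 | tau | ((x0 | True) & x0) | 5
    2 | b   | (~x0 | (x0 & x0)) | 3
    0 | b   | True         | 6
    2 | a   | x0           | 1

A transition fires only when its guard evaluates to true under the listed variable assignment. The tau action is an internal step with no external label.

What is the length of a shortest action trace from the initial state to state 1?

Answer: UNREACHABLE

Trace:
BFS to 1:
  depth 0: {0}
  depth 1: {6}
  depth 2: {3}
1 never appears.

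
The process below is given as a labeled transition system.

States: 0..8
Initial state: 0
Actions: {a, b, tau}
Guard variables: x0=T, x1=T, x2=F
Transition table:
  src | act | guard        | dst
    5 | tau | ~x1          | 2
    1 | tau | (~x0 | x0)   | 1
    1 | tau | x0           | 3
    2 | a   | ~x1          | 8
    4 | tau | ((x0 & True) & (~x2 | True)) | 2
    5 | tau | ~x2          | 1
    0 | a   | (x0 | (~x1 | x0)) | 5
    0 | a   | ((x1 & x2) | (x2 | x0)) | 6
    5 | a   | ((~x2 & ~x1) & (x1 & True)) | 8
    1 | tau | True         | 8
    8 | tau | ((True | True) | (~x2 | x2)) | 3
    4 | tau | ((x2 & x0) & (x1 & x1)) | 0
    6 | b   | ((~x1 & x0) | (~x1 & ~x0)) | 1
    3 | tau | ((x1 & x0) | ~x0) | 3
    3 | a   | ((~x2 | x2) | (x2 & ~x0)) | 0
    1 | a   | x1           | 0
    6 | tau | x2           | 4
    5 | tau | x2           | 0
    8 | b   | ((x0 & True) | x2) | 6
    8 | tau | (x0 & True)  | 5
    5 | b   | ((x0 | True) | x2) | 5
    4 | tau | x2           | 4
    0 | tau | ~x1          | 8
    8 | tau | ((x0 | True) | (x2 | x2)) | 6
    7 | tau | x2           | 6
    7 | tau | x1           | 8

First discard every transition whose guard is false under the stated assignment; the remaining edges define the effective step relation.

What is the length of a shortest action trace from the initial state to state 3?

Answer: 3

Trace:
Breadth-first toward 3:
  L0 = {0}
  L1 = {5,6}
  L2 = {1}
  L3 = {3,8}
first hit 3 at d=3 via a·tau·tau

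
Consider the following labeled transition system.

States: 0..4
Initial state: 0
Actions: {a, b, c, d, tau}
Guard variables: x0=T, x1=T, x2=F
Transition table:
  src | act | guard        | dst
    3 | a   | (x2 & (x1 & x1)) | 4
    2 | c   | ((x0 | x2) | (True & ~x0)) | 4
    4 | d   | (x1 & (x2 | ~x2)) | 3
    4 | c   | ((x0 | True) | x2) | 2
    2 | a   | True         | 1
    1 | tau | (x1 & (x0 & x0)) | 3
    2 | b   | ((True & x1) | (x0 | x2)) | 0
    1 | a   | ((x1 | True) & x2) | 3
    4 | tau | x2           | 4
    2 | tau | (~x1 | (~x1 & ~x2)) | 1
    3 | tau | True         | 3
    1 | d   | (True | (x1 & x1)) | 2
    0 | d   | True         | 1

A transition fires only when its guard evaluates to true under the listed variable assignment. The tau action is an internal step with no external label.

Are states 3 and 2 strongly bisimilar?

Bisimulation quotient by refinement:
  P[0] = {{0,1,2,3,4}}
  P[1] = {{0},{1},{2},{3},{4}}
stable after 2 split(s): 5 block(s)
3∈{3}, 2∈{2}

Answer: NOT BISIMILAR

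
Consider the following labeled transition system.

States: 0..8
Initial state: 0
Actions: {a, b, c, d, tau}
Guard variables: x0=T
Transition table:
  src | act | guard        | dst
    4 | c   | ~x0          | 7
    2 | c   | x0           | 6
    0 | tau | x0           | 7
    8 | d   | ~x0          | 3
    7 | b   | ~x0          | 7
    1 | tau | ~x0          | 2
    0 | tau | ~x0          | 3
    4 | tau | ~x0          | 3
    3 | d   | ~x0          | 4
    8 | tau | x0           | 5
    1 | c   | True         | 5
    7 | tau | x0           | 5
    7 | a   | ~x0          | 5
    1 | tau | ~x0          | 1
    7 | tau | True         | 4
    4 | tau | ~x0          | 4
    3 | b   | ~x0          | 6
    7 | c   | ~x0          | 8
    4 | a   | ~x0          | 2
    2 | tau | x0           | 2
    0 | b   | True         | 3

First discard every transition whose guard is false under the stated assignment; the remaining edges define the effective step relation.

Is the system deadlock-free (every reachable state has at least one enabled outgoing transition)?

Answer: DEADLOCK at state 3

Trace:
Reachable = {0,3,4,5,7}
  0: b→3  tau→7  [2 exit(s)]
  3: ∅  [STUCK]
  4: ∅  [STUCK]
  5: ∅  [STUCK]
  7: tau→4  tau→5  [2 exit(s)]
Path to 3: b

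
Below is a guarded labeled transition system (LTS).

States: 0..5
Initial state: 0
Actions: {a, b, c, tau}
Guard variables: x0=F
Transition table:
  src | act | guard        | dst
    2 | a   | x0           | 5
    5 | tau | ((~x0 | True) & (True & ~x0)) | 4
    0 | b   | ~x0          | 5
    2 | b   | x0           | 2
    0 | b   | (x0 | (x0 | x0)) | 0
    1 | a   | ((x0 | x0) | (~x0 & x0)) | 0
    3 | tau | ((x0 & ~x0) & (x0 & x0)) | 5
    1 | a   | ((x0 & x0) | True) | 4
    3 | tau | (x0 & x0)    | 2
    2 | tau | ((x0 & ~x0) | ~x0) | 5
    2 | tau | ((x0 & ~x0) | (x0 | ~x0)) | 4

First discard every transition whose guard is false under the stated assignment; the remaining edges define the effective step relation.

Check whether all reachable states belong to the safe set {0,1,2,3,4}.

Answer: INVARIANT VIOLATED at state 5

Trace:
Allowed set {0,1,2,3,4}
R = {0,4,5}
  0: safe
  4: safe
  5: VIOLATES
witness against invariant: b → 5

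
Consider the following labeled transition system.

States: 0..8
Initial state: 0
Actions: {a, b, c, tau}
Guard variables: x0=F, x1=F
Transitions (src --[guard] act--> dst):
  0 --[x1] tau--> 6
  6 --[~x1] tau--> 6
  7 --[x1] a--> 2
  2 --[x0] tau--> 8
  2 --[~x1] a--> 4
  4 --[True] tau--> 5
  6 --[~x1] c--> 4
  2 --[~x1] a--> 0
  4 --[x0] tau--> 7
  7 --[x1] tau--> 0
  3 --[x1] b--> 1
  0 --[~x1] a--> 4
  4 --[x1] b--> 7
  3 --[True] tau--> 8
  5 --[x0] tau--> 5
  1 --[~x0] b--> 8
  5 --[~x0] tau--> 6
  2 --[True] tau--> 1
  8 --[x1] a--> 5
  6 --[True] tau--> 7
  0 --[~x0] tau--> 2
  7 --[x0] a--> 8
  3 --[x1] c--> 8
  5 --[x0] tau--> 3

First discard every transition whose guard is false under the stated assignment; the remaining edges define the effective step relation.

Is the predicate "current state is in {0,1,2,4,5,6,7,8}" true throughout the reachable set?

Inv-set: {0,1,2,4,5,6,7,8}
Reach set: {0,1,2,4,5,6,7,8}
  0: safe
  1: safe
  2: safe
  4: safe
  5: safe
  6: safe
  7: safe
  8: safe

Answer: INVARIANT HOLDS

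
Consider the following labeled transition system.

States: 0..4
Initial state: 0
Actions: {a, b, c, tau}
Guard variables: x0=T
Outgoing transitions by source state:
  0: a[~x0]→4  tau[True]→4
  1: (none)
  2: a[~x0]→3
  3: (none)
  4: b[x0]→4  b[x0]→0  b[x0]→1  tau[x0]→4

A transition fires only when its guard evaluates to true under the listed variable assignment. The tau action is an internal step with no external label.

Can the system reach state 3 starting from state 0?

After dropping false guards: 5 live edges.
depth 0: {0}
depth 1: {4}  cumulative {0,4}
depth 2: {1}  cumulative {0,1,4}
Reach set: {0,1,4}

Answer: UNREACHABLE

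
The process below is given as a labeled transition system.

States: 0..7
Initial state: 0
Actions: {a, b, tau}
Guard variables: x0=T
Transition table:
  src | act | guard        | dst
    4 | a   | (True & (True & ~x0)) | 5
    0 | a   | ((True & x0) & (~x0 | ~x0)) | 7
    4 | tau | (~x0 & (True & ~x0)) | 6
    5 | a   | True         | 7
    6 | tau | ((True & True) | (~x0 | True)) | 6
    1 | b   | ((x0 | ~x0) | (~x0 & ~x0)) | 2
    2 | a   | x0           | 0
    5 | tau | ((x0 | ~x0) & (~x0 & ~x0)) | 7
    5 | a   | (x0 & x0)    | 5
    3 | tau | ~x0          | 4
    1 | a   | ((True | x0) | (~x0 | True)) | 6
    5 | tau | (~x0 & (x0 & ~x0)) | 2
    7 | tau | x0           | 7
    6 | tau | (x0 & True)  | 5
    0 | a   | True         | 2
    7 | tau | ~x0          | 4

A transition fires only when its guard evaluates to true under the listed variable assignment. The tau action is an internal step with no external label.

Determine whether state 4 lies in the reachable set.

9 transition(s) survive guard evaluation.
depth 0: {0}
depth 1: {2}  total {0,2}
Reach set: {0,2}

Answer: UNREACHABLE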